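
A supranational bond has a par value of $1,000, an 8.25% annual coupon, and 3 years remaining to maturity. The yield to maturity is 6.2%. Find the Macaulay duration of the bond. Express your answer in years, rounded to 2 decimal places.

Periodic yield y = 0.062. Discount each cash flow and weight by its year:
  t   CF        PV=CF/(1+0.062)^t    t·PV
  1        82.50        77.6836        77.6836
  2        82.50        73.1484       146.2968
  3     1,082.50       903.7626     2,711.2877
  Σ                  1,054.5946     2,935.2682
Price P = Σ PV = 1,054.5946.
Macaulay duration = Σ(t·PV) / P = 2,935.2682 / 1,054.5946 = 2.78331 years.

2.78 years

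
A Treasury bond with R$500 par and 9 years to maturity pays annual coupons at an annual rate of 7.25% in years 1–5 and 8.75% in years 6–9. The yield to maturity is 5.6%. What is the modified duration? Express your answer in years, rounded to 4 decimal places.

Periodic yield y = 0.056. First find Macaulay duration:
  t   CF        PV=CF/(1+0.056)^t    t·PV
  1        36.25        34.3277        34.3277
  2        36.25        32.5072        65.0145
  3        36.25        30.7834        92.3501
  4        36.25        29.1509       116.6037
  5        36.25        27.6050       138.0252
  6        43.75        31.5497       189.2979
  7        43.75        29.8766       209.1359
  8        43.75        28.2922       226.3376
  9       543.75       332.9845     2,996.8604
  Σ                    577.0771     4,067.9530
P = 577.0771; Macaulay duration = 4,067.9530 / 577.0771 = 7.04924 years.
Modified duration = D_Mac / (1 + y) = 7.04924 / 1.056 = 6.67541 years.

6.6754 years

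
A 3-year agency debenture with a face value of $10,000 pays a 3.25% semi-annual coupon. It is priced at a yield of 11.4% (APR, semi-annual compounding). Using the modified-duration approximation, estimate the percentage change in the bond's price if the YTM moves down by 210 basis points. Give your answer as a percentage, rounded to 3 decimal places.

+5.693%

Periodic yield y = 0.057. Modified duration first:
  t   CF        PV=CF/(1+0.057)^t    t·PV
  1       162.50       153.7370       153.7370
  2       162.50       145.4465       290.8931
  3       162.50       137.6032       412.8095
  4       162.50       130.1827       520.7310
  5       162.50       123.1625       615.8124
  6    10,162.50     7,287.0313    43,722.1878
  Σ                  7,977.1632    45,716.1707
P = 7,977.1632; D_Mac = 5.73088 half-year periods = 2.86544 yrs; D_mod = 2.86544/(1+0.057) = 2.71092 yrs.
ΔP/P ≈ -D_mod · Δy = -2.71092 × (-0.021) = +0.056929 = +5.6929%.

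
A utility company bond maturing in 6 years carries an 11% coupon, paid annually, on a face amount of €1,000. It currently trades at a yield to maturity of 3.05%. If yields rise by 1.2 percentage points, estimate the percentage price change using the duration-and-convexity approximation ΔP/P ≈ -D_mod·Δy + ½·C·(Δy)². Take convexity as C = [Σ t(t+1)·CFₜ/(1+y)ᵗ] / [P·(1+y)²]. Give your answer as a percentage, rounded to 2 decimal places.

-5.52%

With y = 0.0305:
  t   CF        PV=CF/(1+0.0305)^t    t·PV        t(t+1)·PV
  1       110.00       106.7443       106.7443         213.4886
  2       110.00       103.5850       207.1699         621.5097
  3       110.00       100.5191       301.5574       1,206.2295
  4       110.00        97.5440       390.1761       1,950.8806
  5       110.00        94.6570       473.2850       2,839.7098
  6     1,110.00       926.9045     5,561.4271      38,929.9900
  Σ                  1,429.9539     7,040.3598      45,761.8083
P = 1,429.9539; D_Mac = 4.92349 yrs; D_mod = 4.77777 yrs; C = 30.13597.
Duration effect: -4.77777 × (+0.012) = -0.057333
Convexity effect: 0.5 × 30.13597 × (0.012)² = +0.0021698
ΔP/P ≈ -0.057333 + 0.0021698 = -0.055163 = -5.5163%.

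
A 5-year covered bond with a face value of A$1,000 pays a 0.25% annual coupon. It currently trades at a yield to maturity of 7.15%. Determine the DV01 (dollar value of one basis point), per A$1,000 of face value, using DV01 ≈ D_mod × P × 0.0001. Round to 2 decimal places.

A$0.33

Periodic yield y = 0.0715.
  t   CF        PV=CF/(1+0.0715)^t    t·PV
  1         2.50         2.3332         2.3332
  2         2.50         2.1775         4.3550
  3         2.50         2.0322         6.0966
  4         2.50         1.8966         7.5863
  5     1,002.50       709.7796     3,548.8979
  Σ                    718.2190     3,569.2690
P = 718.2190; D_Mac = 4.96961 yrs; D_mod = 4.63799 yrs.
DV01 ≈ 4.63799 × 718.2190 × 0.0001 = 0.333110.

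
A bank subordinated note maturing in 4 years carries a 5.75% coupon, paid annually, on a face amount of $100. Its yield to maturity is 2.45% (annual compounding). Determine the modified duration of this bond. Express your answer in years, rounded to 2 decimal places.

3.62 years

Periodic yield y = 0.0245. First find Macaulay duration:
  t   CF        PV=CF/(1+0.0245)^t    t·PV
  1         5.75         5.6125         5.6125
  2         5.75         5.4783        10.9566
  3         5.75         5.3473        16.0418
  4       105.75        95.9914       383.9658
  Σ                    112.4295       416.5766
P = 112.4295; Macaulay duration = 416.5766 / 112.4295 = 3.70523 years.
Modified duration = D_Mac / (1 + y) = 3.70523 / 1.0245 = 3.61662 years.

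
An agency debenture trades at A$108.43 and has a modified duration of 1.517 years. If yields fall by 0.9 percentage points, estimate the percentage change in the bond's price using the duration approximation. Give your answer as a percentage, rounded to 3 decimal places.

+1.365%

Duration approximation: ΔP/P ≈ -D_mod · Δy = -1.517 × (-0.009) = +0.013653.
As a percentage: +1.3653%.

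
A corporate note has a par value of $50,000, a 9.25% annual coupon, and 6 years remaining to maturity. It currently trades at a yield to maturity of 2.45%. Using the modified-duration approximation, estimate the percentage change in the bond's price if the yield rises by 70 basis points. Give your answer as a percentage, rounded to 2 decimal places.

-3.45%

Periodic yield y = 0.0245. Modified duration first:
  t   CF        PV=CF/(1+0.0245)^t    t·PV
  1     4,625.00     4,514.3973     4,514.3973
  2     4,625.00     4,406.4395     8,812.8790
  3     4,625.00     4,301.0634    12,903.1903
  4     4,625.00     4,198.2074    16,792.8295
  5     4,625.00     4,097.8110    20,489.0550
  6    54,625.00    47,241.0643   283,446.3859
  Σ                 68,758.9829   346,958.7370
P = 68,758.9829; D_Mac = 5.04601 yrs; D_mod = 5.04601/(1+0.0245) = 4.92534 yrs.
ΔP/P ≈ -D_mod · Δy = -4.92534 × (+0.007) = -0.034477 = -3.4477%.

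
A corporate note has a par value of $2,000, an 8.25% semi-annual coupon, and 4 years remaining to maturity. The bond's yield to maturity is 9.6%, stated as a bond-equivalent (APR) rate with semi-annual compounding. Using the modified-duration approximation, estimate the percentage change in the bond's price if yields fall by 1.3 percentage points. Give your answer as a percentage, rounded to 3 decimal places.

+4.309%

Periodic yield y = 0.048. Modified duration first:
  t   CF        PV=CF/(1+0.048)^t    t·PV
  1        82.50        78.7214        78.7214
  2        82.50        75.1158       150.2316
  3        82.50        71.6754       215.0262
  4        82.50        68.3926       273.5702
  5        82.50        65.2601       326.3004
  6        82.50        62.2711       373.6264
  7        82.50        59.4189       415.9326
  8     2,082.50     1,431.1816    11,449.4529
  Σ                  1,912.0368    13,282.8617
P = 1,912.0368; D_Mac = 6.94697 half-year periods = 3.47348 yrs; D_mod = 3.47348/(1+0.048) = 3.31439 yrs.
ΔP/P ≈ -D_mod · Δy = -3.31439 × (-0.013) = +0.043087 = +4.3087%.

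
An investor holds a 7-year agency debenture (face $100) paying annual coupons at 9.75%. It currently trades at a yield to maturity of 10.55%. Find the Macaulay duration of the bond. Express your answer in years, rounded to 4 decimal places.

5.3529 years

Periodic yield y = 0.1055. Discount each cash flow and weight by its year:
  t   CF        PV=CF/(1+0.1055)^t    t·PV
  1         9.75         8.8195         8.8195
  2         9.75         7.9779        15.9557
  3         9.75         7.2165        21.6496
  4         9.75         6.5278        26.1114
  5         9.75         5.9049        29.5244
  6         9.75         5.3414        32.0482
  7       109.75        54.3868       380.7074
  Σ                     96.1748       514.8162
Price P = Σ PV = 96.1748.
Macaulay duration = Σ(t·PV) / P = 514.8162 / 96.1748 = 5.35292 years.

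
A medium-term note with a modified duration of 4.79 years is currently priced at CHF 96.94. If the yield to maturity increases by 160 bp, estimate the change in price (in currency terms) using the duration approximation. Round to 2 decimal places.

Duration approximation: ΔP/P ≈ -D_mod · Δy = -4.79 × (+0.016) = -0.076640.
ΔP ≈ 96.94 × (-0.076640) = -7.4294816.

-CHF 7.43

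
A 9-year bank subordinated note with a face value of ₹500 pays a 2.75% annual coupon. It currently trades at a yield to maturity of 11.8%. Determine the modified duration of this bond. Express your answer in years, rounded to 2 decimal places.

6.83 years

Periodic yield y = 0.118. First find Macaulay duration:
  t   CF        PV=CF/(1+0.118)^t    t·PV
  1        13.75        12.2987        12.2987
  2        13.75        11.0007        22.0013
  3        13.75         9.8396        29.5188
  4        13.75         8.8011        35.2043
  5        13.75         7.8722        39.3608
  6        13.75         7.0413        42.2477
  7        13.75         6.2981        44.0868
  8        13.75         5.6334        45.0670
  9       513.75       188.2676     1,694.4085
  Σ                    257.0526     1,964.1938
P = 257.0526; Macaulay duration = 1,964.1938 / 257.0526 = 7.64121 years.
Modified duration = D_Mac / (1 + y) = 7.64121 / 1.118 = 6.83472 years.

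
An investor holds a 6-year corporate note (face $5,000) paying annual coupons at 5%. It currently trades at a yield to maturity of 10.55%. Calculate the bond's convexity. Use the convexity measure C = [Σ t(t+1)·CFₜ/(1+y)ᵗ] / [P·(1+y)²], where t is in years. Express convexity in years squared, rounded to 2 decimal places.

With y = 0.1055:
  t   CF        PV=CF/(1+0.1055)^t    t·PV        t(t+1)·PV
  1       250.00       226.1420       226.1420         452.2840
  2       250.00       204.5608       409.1217       1,227.3651
  3       250.00       185.0392       555.1176       2,220.4705
  4       250.00       167.3806       669.5222       3,347.6112
  5       250.00       151.4071       757.0356       4,542.2133
  6     5,250.00     2,876.1188    17,256.7128     120,796.9899
  Σ                  3,810.6486    19,873.6520     132,586.9341
P = 3,810.6486.
Convexity = Σ t(t+1)·PV / [P·(1+y)²] = 132,586.9341 / (3,810.6486 × 1.222130) = 28.46979.

28.47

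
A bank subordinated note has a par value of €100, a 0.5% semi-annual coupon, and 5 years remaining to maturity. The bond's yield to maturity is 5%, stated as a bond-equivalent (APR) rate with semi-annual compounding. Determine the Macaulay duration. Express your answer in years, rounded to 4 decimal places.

4.9359 years

Periodic yield y = 0.025. Discount each cash flow and weight by its period:
  t   CF        PV=CF/(1+0.025)^t    t·PV
  1         0.25         0.2439         0.2439
  2         0.25         0.2380         0.4759
  3         0.25         0.2321         0.6964
  4         0.25         0.2265         0.9060
  5         0.25         0.2210         1.1048
  6         0.25         0.2156         1.2934
  7         0.25         0.2103         1.4722
  8         0.25         0.2052         1.6415
  9         0.25         0.2002         1.8016
  10      100.25        78.3151       783.1514
  Σ                     80.3079       792.7872
Price P = Σ PV = 80.3079.
Macaulay duration = Σ(t·PV) / P = 792.7872 / 80.3079 = 9.87185 half-year periods.
In years: 9.87185 / 2 = 4.93593 years.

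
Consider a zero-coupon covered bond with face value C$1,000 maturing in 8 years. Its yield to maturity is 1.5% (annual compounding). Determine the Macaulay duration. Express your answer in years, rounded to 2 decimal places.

8.00 years

A zero-coupon bond has a single cash flow at maturity, so its Macaulay duration equals its maturity: 8 years.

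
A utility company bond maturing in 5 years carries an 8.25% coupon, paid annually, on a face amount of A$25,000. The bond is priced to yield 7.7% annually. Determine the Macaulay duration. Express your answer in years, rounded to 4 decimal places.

4.3023 years

Periodic yield y = 0.077. Discount each cash flow and weight by its year:
  t   CF        PV=CF/(1+0.077)^t    t·PV
  1     2,062.50     1,915.0418     1,915.0418
  2     2,062.50     1,778.1261     3,556.2521
  3     2,062.50     1,650.9991     4,952.9974
  4     2,062.50     1,532.9611     6,131.8445
  5    27,062.50    18,676.2379    93,381.1895
  Σ                 25,553.3660   109,937.3254
Price P = Σ PV = 25,553.3660.
Macaulay duration = Σ(t·PV) / P = 109,937.3254 / 25,553.3660 = 4.30226 years.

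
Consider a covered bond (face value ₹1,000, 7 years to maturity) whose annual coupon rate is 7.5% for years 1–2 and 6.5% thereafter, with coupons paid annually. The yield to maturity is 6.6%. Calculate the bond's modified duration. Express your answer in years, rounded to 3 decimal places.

Periodic yield y = 0.066. First find Macaulay duration:
  t   CF        PV=CF/(1+0.066)^t    t·PV
  1        75.00        70.3565        70.3565
  2        75.00        66.0004       132.0009
  3        65.00        53.6589       160.9767
  4        65.00        50.3367       201.3467
  5        65.00        47.2201       236.1007
  6        65.00        44.2966       265.7794
  7     1,065.00       680.8464     4,765.9251
  Σ                  1,012.7157     5,832.4861
P = 1,012.7157; Macaulay duration = 5,832.4861 / 1,012.7157 = 5.75925 years.
Modified duration = D_Mac / (1 + y) = 5.75925 / 1.066 = 5.40268 years.

5.403 years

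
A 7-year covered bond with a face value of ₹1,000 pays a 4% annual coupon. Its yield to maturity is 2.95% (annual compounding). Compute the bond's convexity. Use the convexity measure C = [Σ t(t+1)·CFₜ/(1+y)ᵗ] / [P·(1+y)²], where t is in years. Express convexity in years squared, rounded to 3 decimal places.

45.532

With y = 0.0295:
  t   CF        PV=CF/(1+0.0295)^t    t·PV        t(t+1)·PV
  1        40.00        38.8538        38.8538          77.7076
  2        40.00        37.7405        75.4809         226.4428
  3        40.00        36.6590       109.9771         439.9083
  4        40.00        35.6086       142.4343         712.1715
  5        40.00        34.5882       172.9411       1,037.6467
  6        40.00        33.5971       201.5826       1,411.0785
  7     1,040.00       848.4942     5,939.4595      47,515.6757
  Σ                  1,065.5414     6,680.7293      51,420.6311
P = 1,065.5414.
Convexity = Σ t(t+1)·PV / [P·(1+y)²] = 51,420.6311 / (1,065.5414 × 1.059870) = 45.53175.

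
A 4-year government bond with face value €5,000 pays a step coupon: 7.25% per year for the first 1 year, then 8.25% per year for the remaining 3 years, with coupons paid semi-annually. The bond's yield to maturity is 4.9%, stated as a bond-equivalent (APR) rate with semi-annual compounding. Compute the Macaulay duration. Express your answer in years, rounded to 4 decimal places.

Periodic yield y = 0.0245. Discount each cash flow and weight by its period:
  t   CF        PV=CF/(1+0.0245)^t    t·PV
  1       181.25       176.9156       176.9156
  2       181.25       172.6848       345.3696
  3       206.25       191.8042       575.4125
  4       206.25       187.2174       748.8694
  5       206.25       182.7402       913.7011
  6       206.25       178.3702     1,070.2209
  7       206.25       174.1046     1,218.7321
  8     5,206.25     4,289.7237    34,317.7893
  Σ                  5,553.5605    39,367.0106
Price P = Σ PV = 5,553.5605.
Macaulay duration = Σ(t·PV) / P = 39,367.0106 / 5,553.5605 = 7.08861 half-year periods.
In years: 7.08861 / 2 = 3.54430 years.

3.5443 years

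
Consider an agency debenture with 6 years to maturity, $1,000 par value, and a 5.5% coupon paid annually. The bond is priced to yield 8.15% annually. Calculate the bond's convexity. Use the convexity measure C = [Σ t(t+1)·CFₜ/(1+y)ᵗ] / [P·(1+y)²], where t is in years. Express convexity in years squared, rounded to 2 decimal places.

29.71

With y = 0.0815:
  t   CF        PV=CF/(1+0.0815)^t    t·PV        t(t+1)·PV
  1        55.00        50.8553        50.8553         101.7106
  2        55.00        47.0229        94.0459         282.1376
  3        55.00        43.4794       130.4381         521.7523
  4        55.00        40.2028       160.8113         804.0565
  5        55.00        37.1732       185.8661       1,115.1963
  6     1,055.00       659.3155     3,955.8933      27,691.2530
  Σ                    878.0492     4,577.9099      30,516.1063
P = 878.0492.
Convexity = Σ t(t+1)·PV / [P·(1+y)²] = 30,516.1063 / (878.0492 × 1.169642) = 29.71373.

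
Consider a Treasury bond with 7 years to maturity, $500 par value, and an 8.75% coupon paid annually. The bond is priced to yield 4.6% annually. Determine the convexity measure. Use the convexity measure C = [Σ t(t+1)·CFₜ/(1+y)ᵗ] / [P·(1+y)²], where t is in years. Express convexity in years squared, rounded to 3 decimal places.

38.496

With y = 0.046:
  t   CF        PV=CF/(1+0.046)^t    t·PV        t(t+1)·PV
  1        43.75        41.8260        41.8260          83.6520
  2        43.75        39.9866        79.9732         239.9197
  3        43.75        38.2281       114.6844         458.7375
  4        43.75        36.5470       146.1879         730.9393
  5        43.75        34.9397       174.6987       1,048.1921
  6        43.75        33.4032       200.4191       1,402.9340
  7       543.75       396.8967     2,778.2768      22,226.2147
  Σ                    621.8273     3,536.0661      26,190.5894
P = 621.8273.
Convexity = Σ t(t+1)·PV / [P·(1+y)²] = 26,190.5894 / (621.8273 × 1.094116) = 38.49569.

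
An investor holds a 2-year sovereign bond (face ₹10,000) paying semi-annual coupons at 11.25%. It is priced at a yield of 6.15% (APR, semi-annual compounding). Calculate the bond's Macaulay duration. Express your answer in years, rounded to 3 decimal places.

1.853 years

Periodic yield y = 0.03075. Discount each cash flow and weight by its period:
  t   CF        PV=CF/(1+0.03075)^t    t·PV
  1       562.50       545.7191       545.7191
  2       562.50       529.4389     1,058.8778
  3       562.50       513.6443     1,540.9330
  4    10,562.50     9,357.3602    37,429.4409
  Σ                 10,946.1626    40,574.9708
Price P = Σ PV = 10,946.1626.
Macaulay duration = Σ(t·PV) / P = 40,574.9708 / 10,946.1626 = 3.70678 half-year periods.
In years: 3.70678 / 2 = 1.85339 years.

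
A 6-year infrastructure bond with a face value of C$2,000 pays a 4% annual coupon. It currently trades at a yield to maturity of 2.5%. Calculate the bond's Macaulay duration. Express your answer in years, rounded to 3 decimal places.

5.477 years

Periodic yield y = 0.025. Discount each cash flow and weight by its year:
  t   CF        PV=CF/(1+0.025)^t    t·PV
  1        80.00        78.0488        78.0488
  2        80.00        76.1452       152.2903
  3        80.00        74.2880       222.8639
  4        80.00        72.4761       289.9042
  5        80.00        70.7083       353.5417
  6     2,080.00     1,793.5775    10,761.4649
  Σ                  2,165.2438    11,858.1138
Price P = Σ PV = 2,165.2438.
Macaulay duration = Σ(t·PV) / P = 11,858.1138 / 2,165.2438 = 5.47657 years.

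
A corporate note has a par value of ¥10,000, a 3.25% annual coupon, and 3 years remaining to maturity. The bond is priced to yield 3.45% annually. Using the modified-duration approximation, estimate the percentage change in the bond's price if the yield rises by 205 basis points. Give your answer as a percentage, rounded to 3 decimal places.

Periodic yield y = 0.0345. Modified duration first:
  t   CF        PV=CF/(1+0.0345)^t    t·PV
  1       325.00       314.1614       314.1614
  2       325.00       303.6843       607.3686
  3    10,325.00     9,326.0679    27,978.2038
  Σ                  9,943.9137    28,899.7339
P = 9,943.9137; D_Mac = 2.90627 yrs; D_mod = 2.90627/(1+0.0345) = 2.80935 yrs.
ΔP/P ≈ -D_mod · Δy = -2.80935 × (+0.0205) = -0.057592 = -5.7592%.

-5.759%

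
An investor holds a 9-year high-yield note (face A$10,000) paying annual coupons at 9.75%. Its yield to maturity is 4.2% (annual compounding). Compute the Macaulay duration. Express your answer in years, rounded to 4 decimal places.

6.8210 years

Periodic yield y = 0.042. Discount each cash flow and weight by its year:
  t   CF        PV=CF/(1+0.042)^t    t·PV
  1       975.00       935.7006       935.7006
  2       975.00       897.9852     1,795.9704
  3       975.00       861.7900     2,585.3701
  4       975.00       827.0538     3,308.2150
  5       975.00       793.7176     3,968.5881
  6       975.00       761.7252     4,570.3510
  7       975.00       731.0222     5,117.1556
  8       975.00       701.5568     5,612.4547
  9    10,975.00     7,578.7060    68,208.3537
  Σ                 14,089.2574    96,102.1592
Price P = Σ PV = 14,089.2574.
Macaulay duration = Σ(t·PV) / P = 96,102.1592 / 14,089.2574 = 6.82095 years.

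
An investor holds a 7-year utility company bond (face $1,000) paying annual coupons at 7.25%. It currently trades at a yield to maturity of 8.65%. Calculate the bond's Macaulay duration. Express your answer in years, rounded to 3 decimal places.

5.676 years

Periodic yield y = 0.0865. Discount each cash flow and weight by its year:
  t   CF        PV=CF/(1+0.0865)^t    t·PV
  1        72.50        66.7280        66.7280
  2        72.50        61.4156       122.8312
  3        72.50        56.5261       169.5782
  4        72.50        52.0258       208.1034
  5        72.50        47.8839       239.4194
  6        72.50        44.0717       264.4301
  7     1,072.50       600.0524     4,200.3669
  Σ                    928.7035     5,271.4571
Price P = Σ PV = 928.7035.
Macaulay duration = Σ(t·PV) / P = 5,271.4571 / 928.7035 = 5.67615 years.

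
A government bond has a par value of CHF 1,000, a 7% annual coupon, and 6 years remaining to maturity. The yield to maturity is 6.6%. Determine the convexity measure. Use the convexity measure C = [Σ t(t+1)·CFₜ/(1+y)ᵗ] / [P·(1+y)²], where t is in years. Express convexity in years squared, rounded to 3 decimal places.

With y = 0.066:
  t   CF        PV=CF/(1+0.066)^t    t·PV        t(t+1)·PV
  1        70.00        65.6660        65.6660         131.3321
  2        70.00        61.6004       123.2008         369.6025
  3        70.00        57.7865       173.3595         693.4381
  4        70.00        54.2087       216.8349       1,084.1746
  5        70.00        50.8525       254.2623       1,525.5740
  6     1,070.00       729.1897     4,375.1384      30,625.9691
  Σ                  1,019.3039     5,208.4621      34,430.0903
P = 1,019.3039.
Convexity = Σ t(t+1)·PV / [P·(1+y)²] = 34,430.0903 / (1,019.3039 × 1.136356) = 29.72488.

29.725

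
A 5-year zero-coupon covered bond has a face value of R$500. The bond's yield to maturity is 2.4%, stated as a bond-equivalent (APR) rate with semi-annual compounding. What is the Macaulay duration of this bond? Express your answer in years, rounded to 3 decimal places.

5.000 years

A zero-coupon bond has a single cash flow at maturity, so its Macaulay duration equals its maturity: 5 years.
(Equivalently: 10 semi-annual periods ÷ 2 = 5 years.)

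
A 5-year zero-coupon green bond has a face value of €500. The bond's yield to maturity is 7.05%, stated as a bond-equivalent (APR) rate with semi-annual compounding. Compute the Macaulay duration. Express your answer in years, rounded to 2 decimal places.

5.00 years

A zero-coupon bond has a single cash flow at maturity, so its Macaulay duration equals its maturity: 5 years.
(Equivalently: 10 semi-annual periods ÷ 2 = 5 years.)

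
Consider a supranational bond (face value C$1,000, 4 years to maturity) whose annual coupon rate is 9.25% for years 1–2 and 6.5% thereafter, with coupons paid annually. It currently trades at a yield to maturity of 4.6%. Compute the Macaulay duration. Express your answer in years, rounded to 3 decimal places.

3.561 years

Periodic yield y = 0.046. Discount each cash flow and weight by its year:
  t   CF        PV=CF/(1+0.046)^t    t·PV
  1        92.50        88.4321        88.4321
  2        92.50        84.5431       169.0863
  3        65.00        56.7961       170.3882
  4     1,065.00       889.6576     3,558.6302
  Σ                  1,119.4289     3,986.5368
Price P = Σ PV = 1,119.4289.
Macaulay duration = Σ(t·PV) / P = 3,986.5368 / 1,119.4289 = 3.56122 years.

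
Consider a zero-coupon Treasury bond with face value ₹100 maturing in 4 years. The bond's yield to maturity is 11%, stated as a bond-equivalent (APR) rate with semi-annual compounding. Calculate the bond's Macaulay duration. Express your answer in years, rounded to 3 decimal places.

4.000 years

A zero-coupon bond has a single cash flow at maturity, so its Macaulay duration equals its maturity: 4 years.
(Equivalently: 8 semi-annual periods ÷ 2 = 4 years.)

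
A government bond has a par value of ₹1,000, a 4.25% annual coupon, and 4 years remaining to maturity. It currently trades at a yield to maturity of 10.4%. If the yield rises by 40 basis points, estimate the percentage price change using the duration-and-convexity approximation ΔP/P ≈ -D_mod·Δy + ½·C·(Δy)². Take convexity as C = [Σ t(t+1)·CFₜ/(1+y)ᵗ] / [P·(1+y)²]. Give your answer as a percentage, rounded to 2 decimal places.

With y = 0.104:
  t   CF        PV=CF/(1+0.104)^t    t·PV        t(t+1)·PV
  1        42.50        38.4964        38.4964          76.9928
  2        42.50        34.8699        69.7398         209.2194
  3        42.50        31.5851        94.7552         379.0207
  4     1,042.50       701.7780     2,807.1121      14,035.5607
  Σ                    806.7294     3,010.1035      14,700.7936
P = 806.7294; D_Mac = 3.73124 yrs; D_mod = 3.37975 yrs; C = 14.95116.
Duration effect: -3.37975 × (+0.004) = -0.013519
Convexity effect: 0.5 × 14.95116 × (0.004)² = +0.0001196
ΔP/P ≈ -0.013519 + 0.0001196 = -0.013399 = -1.3399%.

-1.34%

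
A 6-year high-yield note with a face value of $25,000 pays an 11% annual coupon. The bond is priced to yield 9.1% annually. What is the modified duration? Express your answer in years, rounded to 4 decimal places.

4.3554 years

Periodic yield y = 0.091. First find Macaulay duration:
  t   CF        PV=CF/(1+0.091)^t    t·PV
  1     2,750.00     2,520.6233     2,520.6233
  2     2,750.00     2,310.3788     4,620.7576
  3     2,750.00     2,117.6708     6,353.0123
  4     2,750.00     1,941.0365     7,764.1458
  5     2,750.00     1,779.1352     8,895.6758
  6    27,750.00    16,455.6289    98,733.7732
  Σ                 27,124.4733   128,887.9880
P = 27,124.4733; Macaulay duration = 128,887.9880 / 27,124.4733 = 4.75172 years.
Modified duration = D_Mac / (1 + y) = 4.75172 / 1.091 = 4.35538 years.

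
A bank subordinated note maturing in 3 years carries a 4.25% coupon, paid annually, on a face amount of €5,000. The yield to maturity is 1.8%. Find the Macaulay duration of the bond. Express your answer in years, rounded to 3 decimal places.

Periodic yield y = 0.018. Discount each cash flow and weight by its year:
  t   CF        PV=CF/(1+0.018)^t    t·PV
  1       212.50       208.7426       208.7426
  2       212.50       205.0517       410.1034
  3     5,212.50     4,940.8621    14,822.5863
  Σ                  5,354.6564    15,441.4324
Price P = Σ PV = 5,354.6564.
Macaulay duration = Σ(t·PV) / P = 15,441.4324 / 5,354.6564 = 2.88374 years.

2.884 years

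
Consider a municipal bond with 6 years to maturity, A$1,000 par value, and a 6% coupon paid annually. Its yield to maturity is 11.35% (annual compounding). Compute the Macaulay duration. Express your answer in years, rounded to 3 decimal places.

5.090 years

Periodic yield y = 0.1135. Discount each cash flow and weight by its year:
  t   CF        PV=CF/(1+0.1135)^t    t·PV
  1        60.00        53.8841        53.8841
  2        60.00        48.3917        96.7834
  3        60.00        43.4591       130.3773
  4        60.00        39.0293       156.1171
  5        60.00        35.0510       175.2549
  6     1,060.00       556.1149     3,336.6894
  Σ                    775.9301     3,949.1062
Price P = Σ PV = 775.9301.
Macaulay duration = Σ(t·PV) / P = 3,949.1062 / 775.9301 = 5.08951 years.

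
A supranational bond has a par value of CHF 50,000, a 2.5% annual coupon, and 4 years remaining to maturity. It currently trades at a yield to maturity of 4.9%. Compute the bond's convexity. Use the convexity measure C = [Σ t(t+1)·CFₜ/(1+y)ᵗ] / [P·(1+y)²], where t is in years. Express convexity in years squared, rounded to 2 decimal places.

With y = 0.049:
  t   CF        PV=CF/(1+0.049)^t    t·PV        t(t+1)·PV
  1     1,250.00     1,191.6111     1,191.6111       2,383.2221
  2     1,250.00     1,135.9495     2,271.8991       6,815.6972
  3     1,250.00     1,082.8880     3,248.6641      12,994.6562
  4    51,250.00    42,324.5079   169,298.0314     846,490.1572
  Σ                 45,734.9565   176,010.2056     868,683.7328
P = 45,734.9565.
Convexity = Σ t(t+1)·PV / [P·(1+y)²] = 868,683.7328 / (45,734.9565 × 1.100401) = 17.26086.

17.26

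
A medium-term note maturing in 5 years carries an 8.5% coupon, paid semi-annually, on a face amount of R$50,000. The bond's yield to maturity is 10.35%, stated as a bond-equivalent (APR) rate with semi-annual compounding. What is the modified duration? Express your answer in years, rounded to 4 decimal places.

3.9358 years

Periodic yield y = 0.05175. First find Macaulay duration:
  t   CF        PV=CF/(1+0.05175)^t    t·PV
  1     2,125.00     2,020.4421     2,020.4421
  2     2,125.00     1,921.0289     3,842.0578
  3     2,125.00     1,826.5071     5,479.5214
  4     2,125.00     1,736.6362     6,946.5448
  5     2,125.00     1,651.1873     8,255.9363
  6     2,125.00     1,569.9427     9,419.6564
  7     2,125.00     1,492.6957    10,448.8701
  8     2,125.00     1,419.2496    11,353.9965
  9     2,125.00     1,349.4172    12,144.7550
  10   52,125.00    31,471.7477   314,717.4771
  Σ                 46,458.8546   384,629.2575
P = 46,458.8546; Macaulay duration = 384,629.2575 / 46,458.8546 = 8.27892 half-year periods = 4.13946 years.
Modified duration = D_Mac / (1 + y) = 4.13946 / 1.05175 = 3.93578 years.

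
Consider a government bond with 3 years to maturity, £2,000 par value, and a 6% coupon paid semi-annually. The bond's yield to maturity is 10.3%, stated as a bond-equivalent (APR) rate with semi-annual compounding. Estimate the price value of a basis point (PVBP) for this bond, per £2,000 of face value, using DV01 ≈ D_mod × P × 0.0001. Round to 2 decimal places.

Periodic yield y = 0.0515.
  t   CF        PV=CF/(1+0.0515)^t    t·PV
  1        60.00        57.0613        57.0613
  2        60.00        54.2666       108.5332
  3        60.00        51.6088       154.8263
  4        60.00        49.0811       196.3243
  5        60.00        46.6772       233.3860
  6     2,060.00     1,524.0933     9,144.5599
  Σ                  1,782.7883     9,894.6911
P = 1,782.7883; D_Mac = 5.55012 half-year periods = 2.77506 yrs; D_mod = 2.63914 yrs.
DV01 ≈ 2.63914 × 1,782.7883 × 0.0001 = 0.470504.

£0.47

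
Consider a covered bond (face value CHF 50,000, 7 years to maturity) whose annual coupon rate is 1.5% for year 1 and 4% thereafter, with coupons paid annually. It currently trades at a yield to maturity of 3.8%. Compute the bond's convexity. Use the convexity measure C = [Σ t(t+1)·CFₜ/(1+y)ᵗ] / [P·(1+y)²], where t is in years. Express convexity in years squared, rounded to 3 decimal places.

With y = 0.038:
  t   CF        PV=CF/(1+0.038)^t    t·PV        t(t+1)·PV
  1       750.00       722.5434       722.5434       1,445.0867
  2     2,000.00     1,856.2450     3,712.4899      11,137.4698
  3     2,000.00     1,788.2899     5,364.8698      21,459.4794
  4     2,000.00     1,722.8227     6,891.2907      34,456.4537
  5     2,000.00     1,659.7521     8,298.7605      49,792.5631
  6     2,000.00     1,598.9905     9,593.9428      67,157.5996
  7    52,000.00    40,051.7843   280,362.4904   2,242,899.9231
  Σ                 49,400.4279   314,946.3876   2,428,348.5755
P = 49,400.4279.
Convexity = Σ t(t+1)·PV / [P·(1+y)²] = 2,428,348.5755 / (49,400.4279 × 1.077444) = 45.62319.

45.623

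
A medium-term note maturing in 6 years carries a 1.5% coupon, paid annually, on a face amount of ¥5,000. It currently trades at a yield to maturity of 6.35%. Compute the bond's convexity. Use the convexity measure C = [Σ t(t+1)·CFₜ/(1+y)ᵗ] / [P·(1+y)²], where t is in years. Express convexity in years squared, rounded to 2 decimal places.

35.04

With y = 0.0635:
  t   CF        PV=CF/(1+0.0635)^t    t·PV        t(t+1)·PV
  1        75.00        70.5219        70.5219         141.0437
  2        75.00        66.3111       132.6222         397.8666
  3        75.00        62.3518       187.0553         748.2212
  4        75.00        58.6288       234.5154       1,172.5768
  5        75.00        55.1282       275.6410       1,653.8459
  6     5,075.00     3,507.6082    21,045.6494     147,319.5459
  Σ                  3,820.5500    21,946.0051     151,433.1002
P = 3,820.5500.
Convexity = Σ t(t+1)·PV / [P·(1+y)²] = 151,433.1002 / (3,820.5500 × 1.131032) = 35.04451.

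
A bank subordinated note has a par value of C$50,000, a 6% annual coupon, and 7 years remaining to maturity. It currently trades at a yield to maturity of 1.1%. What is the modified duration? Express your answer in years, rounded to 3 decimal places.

Periodic yield y = 0.011. First find Macaulay duration:
  t   CF        PV=CF/(1+0.011)^t    t·PV
  1     3,000.00     2,967.3591     2,967.3591
  2     3,000.00     2,935.0732     5,870.1465
  3     3,000.00     2,903.1387     8,709.4162
  4     3,000.00     2,871.5517    11,486.2066
  5     3,000.00     2,840.3083    14,201.5413
  6     3,000.00     2,809.4048    16,856.4288
  7    53,000.00    49,092.7975   343,649.5824
  Σ                 66,419.6332   403,740.6808
P = 66,419.6332; Macaulay duration = 403,740.6808 / 66,419.6332 = 6.07863 years.
Modified duration = D_Mac / (1 + y) = 6.07863 / 1.011 = 6.01250 years.

6.012 years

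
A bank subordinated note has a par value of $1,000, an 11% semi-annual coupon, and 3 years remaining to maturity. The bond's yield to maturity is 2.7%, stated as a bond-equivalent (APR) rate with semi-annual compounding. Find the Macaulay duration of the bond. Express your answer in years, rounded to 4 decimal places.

Periodic yield y = 0.0135. Discount each cash flow and weight by its period:
  t   CF        PV=CF/(1+0.0135)^t    t·PV
  1        55.00        54.2674        54.2674
  2        55.00        53.5445       107.0891
  3        55.00        52.8313       158.4939
  4        55.00        52.1276       208.5104
  5        55.00        51.4332       257.1662
  6     1,055.00       973.4417     5,840.6501
  Σ                  1,237.6458     6,626.1771
Price P = Σ PV = 1,237.6458.
Macaulay duration = Σ(t·PV) / P = 6,626.1771 / 1,237.6458 = 5.35386 half-year periods.
In years: 5.35386 / 2 = 2.67693 years.

2.6769 years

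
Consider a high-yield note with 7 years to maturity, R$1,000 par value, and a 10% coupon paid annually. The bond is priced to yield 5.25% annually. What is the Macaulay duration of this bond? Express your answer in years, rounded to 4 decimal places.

Periodic yield y = 0.0525. Discount each cash flow and weight by its year:
  t   CF        PV=CF/(1+0.0525)^t    t·PV
  1       100.00        95.0119        95.0119
  2       100.00        90.2726       180.5451
  3       100.00        85.7697       257.3090
  4       100.00        81.4914       325.9655
  5       100.00        77.4265       387.1324
  6       100.00        73.5643       441.3861
  7     1,100.00       768.8435     5,381.9046
  Σ                  1,272.3798     7,069.2545
Price P = Σ PV = 1,272.3798.
Macaulay duration = Σ(t·PV) / P = 7,069.2545 / 1,272.3798 = 5.55593 years.

5.5559 years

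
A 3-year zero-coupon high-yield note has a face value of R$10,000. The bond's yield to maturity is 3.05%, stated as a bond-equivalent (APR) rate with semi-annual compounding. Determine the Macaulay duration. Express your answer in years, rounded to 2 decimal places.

3.00 years

A zero-coupon bond has a single cash flow at maturity, so its Macaulay duration equals its maturity: 3 years.
(Equivalently: 6 semi-annual periods ÷ 2 = 3 years.)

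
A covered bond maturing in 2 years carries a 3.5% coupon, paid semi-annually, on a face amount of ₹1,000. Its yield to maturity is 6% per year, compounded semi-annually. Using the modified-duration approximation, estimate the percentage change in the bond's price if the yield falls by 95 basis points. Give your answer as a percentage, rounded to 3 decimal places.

Periodic yield y = 0.03. Modified duration first:
  t   CF        PV=CF/(1+0.03)^t    t·PV
  1        17.50        16.9903        16.9903
  2        17.50        16.4954        32.9909
  3        17.50        16.0150        48.0449
  4     1,017.50       904.0356     3,616.1423
  Σ                    953.5363     3,714.1684
P = 953.5363; D_Mac = 3.89515 half-year periods = 1.94758 yrs; D_mod = 1.94758/(1+0.03) = 1.89085 yrs.
ΔP/P ≈ -D_mod · Δy = -1.89085 × (-0.0095) = +0.017963 = +1.7963%.

+1.796%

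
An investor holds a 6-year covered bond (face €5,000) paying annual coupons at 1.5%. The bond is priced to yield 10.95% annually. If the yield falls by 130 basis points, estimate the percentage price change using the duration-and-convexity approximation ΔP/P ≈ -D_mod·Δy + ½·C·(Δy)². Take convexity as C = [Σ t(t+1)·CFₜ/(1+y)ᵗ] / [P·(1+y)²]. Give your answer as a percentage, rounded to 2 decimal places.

With y = 0.1095:
  t   CF        PV=CF/(1+0.1095)^t    t·PV        t(t+1)·PV
  1        75.00        67.5980        67.5980         135.1960
  2        75.00        60.9266       121.8531         365.5594
  3        75.00        54.9135       164.7406         658.9623
  4        75.00        49.4939       197.9758         989.8788
  5        75.00        44.6092       223.0462       1,338.2769
  6     5,075.00     2,720.6471    16,323.8824     114,267.1768
  Σ                  2,998.1883    17,099.0960     117,755.0503
P = 2,998.1883; D_Mac = 5.70314 yrs; D_mod = 5.14028 yrs; C = 31.90553.
Duration effect: -5.14028 × (-0.013) = +0.066824
Convexity effect: 0.5 × 31.90553 × (-0.013)² = +0.0026960
ΔP/P ≈ +0.066824 + 0.0026960 = +0.069520 = +6.9520%.

+6.95%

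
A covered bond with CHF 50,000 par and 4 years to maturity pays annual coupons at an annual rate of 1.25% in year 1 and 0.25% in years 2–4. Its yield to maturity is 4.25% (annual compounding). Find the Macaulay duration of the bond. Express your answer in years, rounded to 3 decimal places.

Periodic yield y = 0.0425. Discount each cash flow and weight by its year:
  t   CF        PV=CF/(1+0.0425)^t    t·PV
  1       625.00       599.5204       599.5204
  2       125.00       115.0159       230.0318
  3       125.00       110.3270       330.9810
  4    50,125.00    42,437.5332   169,750.1327
  Σ                 43,262.3965   170,910.6659
Price P = Σ PV = 43,262.3965.
Macaulay duration = Σ(t·PV) / P = 170,910.6659 / 43,262.3965 = 3.95056 years.

3.951 years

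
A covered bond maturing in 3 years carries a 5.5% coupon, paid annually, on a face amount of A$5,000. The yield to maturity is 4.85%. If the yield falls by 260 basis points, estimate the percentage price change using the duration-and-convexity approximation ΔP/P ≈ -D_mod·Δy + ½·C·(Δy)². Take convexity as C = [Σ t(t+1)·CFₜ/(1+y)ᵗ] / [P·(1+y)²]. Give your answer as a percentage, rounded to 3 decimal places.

+7.406%

With y = 0.0485:
  t   CF        PV=CF/(1+0.0485)^t    t·PV        t(t+1)·PV
  1       275.00       262.2794       262.2794         524.5589
  2       275.00       250.1473       500.2946       1,500.8838
  3     5,275.00     4,576.3282    13,728.9845      54,915.9379
  Σ                  5,088.7549    14,491.5585      56,941.3807
P = 5,088.7549; D_Mac = 2.84776 yrs; D_mod = 2.71603 yrs; C = 10.17840.
Duration effect: -2.71603 × (-0.026) = +0.070617
Convexity effect: 0.5 × 10.17840 × (-0.026)² = +0.0034403
ΔP/P ≈ +0.070617 + 0.0034403 = +0.074057 = +7.4057%.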